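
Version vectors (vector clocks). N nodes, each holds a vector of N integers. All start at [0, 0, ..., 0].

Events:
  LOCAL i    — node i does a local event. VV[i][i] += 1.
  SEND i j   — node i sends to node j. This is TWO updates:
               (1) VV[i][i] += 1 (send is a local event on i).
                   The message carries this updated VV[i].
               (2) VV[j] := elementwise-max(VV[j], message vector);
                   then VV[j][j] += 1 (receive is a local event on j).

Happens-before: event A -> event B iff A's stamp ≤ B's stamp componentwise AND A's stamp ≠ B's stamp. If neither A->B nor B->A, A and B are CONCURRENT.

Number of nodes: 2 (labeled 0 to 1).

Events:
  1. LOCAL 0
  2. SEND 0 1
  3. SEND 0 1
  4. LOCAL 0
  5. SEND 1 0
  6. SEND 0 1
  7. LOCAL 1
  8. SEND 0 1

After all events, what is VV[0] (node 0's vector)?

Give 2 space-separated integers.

Initial: VV[0]=[0, 0]
Initial: VV[1]=[0, 0]
Event 1: LOCAL 0: VV[0][0]++ -> VV[0]=[1, 0]
Event 2: SEND 0->1: VV[0][0]++ -> VV[0]=[2, 0], msg_vec=[2, 0]; VV[1]=max(VV[1],msg_vec) then VV[1][1]++ -> VV[1]=[2, 1]
Event 3: SEND 0->1: VV[0][0]++ -> VV[0]=[3, 0], msg_vec=[3, 0]; VV[1]=max(VV[1],msg_vec) then VV[1][1]++ -> VV[1]=[3, 2]
Event 4: LOCAL 0: VV[0][0]++ -> VV[0]=[4, 0]
Event 5: SEND 1->0: VV[1][1]++ -> VV[1]=[3, 3], msg_vec=[3, 3]; VV[0]=max(VV[0],msg_vec) then VV[0][0]++ -> VV[0]=[5, 3]
Event 6: SEND 0->1: VV[0][0]++ -> VV[0]=[6, 3], msg_vec=[6, 3]; VV[1]=max(VV[1],msg_vec) then VV[1][1]++ -> VV[1]=[6, 4]
Event 7: LOCAL 1: VV[1][1]++ -> VV[1]=[6, 5]
Event 8: SEND 0->1: VV[0][0]++ -> VV[0]=[7, 3], msg_vec=[7, 3]; VV[1]=max(VV[1],msg_vec) then VV[1][1]++ -> VV[1]=[7, 6]
Final vectors: VV[0]=[7, 3]; VV[1]=[7, 6]

Answer: 7 3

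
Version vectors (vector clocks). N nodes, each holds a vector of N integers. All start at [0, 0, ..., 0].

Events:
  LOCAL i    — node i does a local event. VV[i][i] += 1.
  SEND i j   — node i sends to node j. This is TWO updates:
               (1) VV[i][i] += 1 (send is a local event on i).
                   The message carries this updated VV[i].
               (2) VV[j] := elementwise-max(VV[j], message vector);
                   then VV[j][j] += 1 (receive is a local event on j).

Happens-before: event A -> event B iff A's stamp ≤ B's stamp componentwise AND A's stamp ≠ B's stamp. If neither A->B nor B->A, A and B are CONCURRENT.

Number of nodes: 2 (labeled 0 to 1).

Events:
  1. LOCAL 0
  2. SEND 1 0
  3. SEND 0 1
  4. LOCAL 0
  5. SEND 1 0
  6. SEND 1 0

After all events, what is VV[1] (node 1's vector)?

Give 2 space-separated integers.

Initial: VV[0]=[0, 0]
Initial: VV[1]=[0, 0]
Event 1: LOCAL 0: VV[0][0]++ -> VV[0]=[1, 0]
Event 2: SEND 1->0: VV[1][1]++ -> VV[1]=[0, 1], msg_vec=[0, 1]; VV[0]=max(VV[0],msg_vec) then VV[0][0]++ -> VV[0]=[2, 1]
Event 3: SEND 0->1: VV[0][0]++ -> VV[0]=[3, 1], msg_vec=[3, 1]; VV[1]=max(VV[1],msg_vec) then VV[1][1]++ -> VV[1]=[3, 2]
Event 4: LOCAL 0: VV[0][0]++ -> VV[0]=[4, 1]
Event 5: SEND 1->0: VV[1][1]++ -> VV[1]=[3, 3], msg_vec=[3, 3]; VV[0]=max(VV[0],msg_vec) then VV[0][0]++ -> VV[0]=[5, 3]
Event 6: SEND 1->0: VV[1][1]++ -> VV[1]=[3, 4], msg_vec=[3, 4]; VV[0]=max(VV[0],msg_vec) then VV[0][0]++ -> VV[0]=[6, 4]
Final vectors: VV[0]=[6, 4]; VV[1]=[3, 4]

Answer: 3 4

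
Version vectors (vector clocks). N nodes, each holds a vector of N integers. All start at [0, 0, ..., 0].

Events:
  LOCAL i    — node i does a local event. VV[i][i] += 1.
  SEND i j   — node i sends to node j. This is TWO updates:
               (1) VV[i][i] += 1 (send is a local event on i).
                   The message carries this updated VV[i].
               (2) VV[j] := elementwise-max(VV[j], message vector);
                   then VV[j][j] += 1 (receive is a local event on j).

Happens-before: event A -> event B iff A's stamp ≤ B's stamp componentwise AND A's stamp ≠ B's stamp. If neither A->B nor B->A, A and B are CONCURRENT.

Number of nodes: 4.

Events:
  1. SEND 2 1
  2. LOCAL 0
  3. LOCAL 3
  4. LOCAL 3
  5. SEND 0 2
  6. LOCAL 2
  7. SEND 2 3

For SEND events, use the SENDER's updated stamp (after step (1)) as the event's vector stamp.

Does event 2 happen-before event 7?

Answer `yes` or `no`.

Answer: yes

Derivation:
Initial: VV[0]=[0, 0, 0, 0]
Initial: VV[1]=[0, 0, 0, 0]
Initial: VV[2]=[0, 0, 0, 0]
Initial: VV[3]=[0, 0, 0, 0]
Event 1: SEND 2->1: VV[2][2]++ -> VV[2]=[0, 0, 1, 0], msg_vec=[0, 0, 1, 0]; VV[1]=max(VV[1],msg_vec) then VV[1][1]++ -> VV[1]=[0, 1, 1, 0]
Event 2: LOCAL 0: VV[0][0]++ -> VV[0]=[1, 0, 0, 0]
Event 3: LOCAL 3: VV[3][3]++ -> VV[3]=[0, 0, 0, 1]
Event 4: LOCAL 3: VV[3][3]++ -> VV[3]=[0, 0, 0, 2]
Event 5: SEND 0->2: VV[0][0]++ -> VV[0]=[2, 0, 0, 0], msg_vec=[2, 0, 0, 0]; VV[2]=max(VV[2],msg_vec) then VV[2][2]++ -> VV[2]=[2, 0, 2, 0]
Event 6: LOCAL 2: VV[2][2]++ -> VV[2]=[2, 0, 3, 0]
Event 7: SEND 2->3: VV[2][2]++ -> VV[2]=[2, 0, 4, 0], msg_vec=[2, 0, 4, 0]; VV[3]=max(VV[3],msg_vec) then VV[3][3]++ -> VV[3]=[2, 0, 4, 3]
Event 2 stamp: [1, 0, 0, 0]
Event 7 stamp: [2, 0, 4, 0]
[1, 0, 0, 0] <= [2, 0, 4, 0]? True. Equal? False. Happens-before: True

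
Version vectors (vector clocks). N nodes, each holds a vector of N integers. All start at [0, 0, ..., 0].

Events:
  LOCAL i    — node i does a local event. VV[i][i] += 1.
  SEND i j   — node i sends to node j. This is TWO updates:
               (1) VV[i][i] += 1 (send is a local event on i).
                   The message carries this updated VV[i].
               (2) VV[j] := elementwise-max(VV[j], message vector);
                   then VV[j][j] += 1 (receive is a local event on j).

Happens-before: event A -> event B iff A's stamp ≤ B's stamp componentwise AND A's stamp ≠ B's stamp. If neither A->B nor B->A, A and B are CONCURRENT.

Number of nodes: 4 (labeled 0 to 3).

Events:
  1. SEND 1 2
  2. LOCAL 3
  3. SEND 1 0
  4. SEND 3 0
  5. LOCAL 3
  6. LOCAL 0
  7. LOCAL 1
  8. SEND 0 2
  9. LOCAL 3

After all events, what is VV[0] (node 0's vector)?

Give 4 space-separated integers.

Initial: VV[0]=[0, 0, 0, 0]
Initial: VV[1]=[0, 0, 0, 0]
Initial: VV[2]=[0, 0, 0, 0]
Initial: VV[3]=[0, 0, 0, 0]
Event 1: SEND 1->2: VV[1][1]++ -> VV[1]=[0, 1, 0, 0], msg_vec=[0, 1, 0, 0]; VV[2]=max(VV[2],msg_vec) then VV[2][2]++ -> VV[2]=[0, 1, 1, 0]
Event 2: LOCAL 3: VV[3][3]++ -> VV[3]=[0, 0, 0, 1]
Event 3: SEND 1->0: VV[1][1]++ -> VV[1]=[0, 2, 0, 0], msg_vec=[0, 2, 0, 0]; VV[0]=max(VV[0],msg_vec) then VV[0][0]++ -> VV[0]=[1, 2, 0, 0]
Event 4: SEND 3->0: VV[3][3]++ -> VV[3]=[0, 0, 0, 2], msg_vec=[0, 0, 0, 2]; VV[0]=max(VV[0],msg_vec) then VV[0][0]++ -> VV[0]=[2, 2, 0, 2]
Event 5: LOCAL 3: VV[3][3]++ -> VV[3]=[0, 0, 0, 3]
Event 6: LOCAL 0: VV[0][0]++ -> VV[0]=[3, 2, 0, 2]
Event 7: LOCAL 1: VV[1][1]++ -> VV[1]=[0, 3, 0, 0]
Event 8: SEND 0->2: VV[0][0]++ -> VV[0]=[4, 2, 0, 2], msg_vec=[4, 2, 0, 2]; VV[2]=max(VV[2],msg_vec) then VV[2][2]++ -> VV[2]=[4, 2, 2, 2]
Event 9: LOCAL 3: VV[3][3]++ -> VV[3]=[0, 0, 0, 4]
Final vectors: VV[0]=[4, 2, 0, 2]; VV[1]=[0, 3, 0, 0]; VV[2]=[4, 2, 2, 2]; VV[3]=[0, 0, 0, 4]

Answer: 4 2 0 2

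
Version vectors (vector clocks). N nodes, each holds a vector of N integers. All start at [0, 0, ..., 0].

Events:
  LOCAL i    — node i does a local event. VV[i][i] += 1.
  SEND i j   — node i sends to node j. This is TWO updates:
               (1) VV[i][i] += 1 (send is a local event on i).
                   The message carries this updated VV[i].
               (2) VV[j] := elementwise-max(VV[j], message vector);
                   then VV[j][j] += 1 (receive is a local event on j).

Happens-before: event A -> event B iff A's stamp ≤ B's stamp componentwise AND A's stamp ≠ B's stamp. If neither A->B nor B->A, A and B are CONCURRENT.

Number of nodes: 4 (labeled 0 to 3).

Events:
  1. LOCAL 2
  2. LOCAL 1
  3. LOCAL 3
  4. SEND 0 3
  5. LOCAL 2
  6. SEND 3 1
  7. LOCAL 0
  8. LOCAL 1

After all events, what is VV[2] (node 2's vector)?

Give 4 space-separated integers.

Answer: 0 0 2 0

Derivation:
Initial: VV[0]=[0, 0, 0, 0]
Initial: VV[1]=[0, 0, 0, 0]
Initial: VV[2]=[0, 0, 0, 0]
Initial: VV[3]=[0, 0, 0, 0]
Event 1: LOCAL 2: VV[2][2]++ -> VV[2]=[0, 0, 1, 0]
Event 2: LOCAL 1: VV[1][1]++ -> VV[1]=[0, 1, 0, 0]
Event 3: LOCAL 3: VV[3][3]++ -> VV[3]=[0, 0, 0, 1]
Event 4: SEND 0->3: VV[0][0]++ -> VV[0]=[1, 0, 0, 0], msg_vec=[1, 0, 0, 0]; VV[3]=max(VV[3],msg_vec) then VV[3][3]++ -> VV[3]=[1, 0, 0, 2]
Event 5: LOCAL 2: VV[2][2]++ -> VV[2]=[0, 0, 2, 0]
Event 6: SEND 3->1: VV[3][3]++ -> VV[3]=[1, 0, 0, 3], msg_vec=[1, 0, 0, 3]; VV[1]=max(VV[1],msg_vec) then VV[1][1]++ -> VV[1]=[1, 2, 0, 3]
Event 7: LOCAL 0: VV[0][0]++ -> VV[0]=[2, 0, 0, 0]
Event 8: LOCAL 1: VV[1][1]++ -> VV[1]=[1, 3, 0, 3]
Final vectors: VV[0]=[2, 0, 0, 0]; VV[1]=[1, 3, 0, 3]; VV[2]=[0, 0, 2, 0]; VV[3]=[1, 0, 0, 3]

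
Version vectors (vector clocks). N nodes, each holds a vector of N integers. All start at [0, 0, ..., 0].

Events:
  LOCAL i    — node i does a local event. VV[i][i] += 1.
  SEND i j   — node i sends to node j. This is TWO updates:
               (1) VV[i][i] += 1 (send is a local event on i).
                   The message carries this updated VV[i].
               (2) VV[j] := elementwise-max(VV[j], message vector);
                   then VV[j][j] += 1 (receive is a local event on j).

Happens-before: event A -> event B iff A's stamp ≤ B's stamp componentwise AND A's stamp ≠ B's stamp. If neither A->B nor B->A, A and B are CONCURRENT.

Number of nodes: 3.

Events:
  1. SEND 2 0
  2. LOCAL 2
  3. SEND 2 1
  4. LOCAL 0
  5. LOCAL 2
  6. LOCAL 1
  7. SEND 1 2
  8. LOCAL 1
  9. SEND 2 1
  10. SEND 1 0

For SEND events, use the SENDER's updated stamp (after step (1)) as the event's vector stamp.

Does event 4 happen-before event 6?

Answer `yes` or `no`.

Initial: VV[0]=[0, 0, 0]
Initial: VV[1]=[0, 0, 0]
Initial: VV[2]=[0, 0, 0]
Event 1: SEND 2->0: VV[2][2]++ -> VV[2]=[0, 0, 1], msg_vec=[0, 0, 1]; VV[0]=max(VV[0],msg_vec) then VV[0][0]++ -> VV[0]=[1, 0, 1]
Event 2: LOCAL 2: VV[2][2]++ -> VV[2]=[0, 0, 2]
Event 3: SEND 2->1: VV[2][2]++ -> VV[2]=[0, 0, 3], msg_vec=[0, 0, 3]; VV[1]=max(VV[1],msg_vec) then VV[1][1]++ -> VV[1]=[0, 1, 3]
Event 4: LOCAL 0: VV[0][0]++ -> VV[0]=[2, 0, 1]
Event 5: LOCAL 2: VV[2][2]++ -> VV[2]=[0, 0, 4]
Event 6: LOCAL 1: VV[1][1]++ -> VV[1]=[0, 2, 3]
Event 7: SEND 1->2: VV[1][1]++ -> VV[1]=[0, 3, 3], msg_vec=[0, 3, 3]; VV[2]=max(VV[2],msg_vec) then VV[2][2]++ -> VV[2]=[0, 3, 5]
Event 8: LOCAL 1: VV[1][1]++ -> VV[1]=[0, 4, 3]
Event 9: SEND 2->1: VV[2][2]++ -> VV[2]=[0, 3, 6], msg_vec=[0, 3, 6]; VV[1]=max(VV[1],msg_vec) then VV[1][1]++ -> VV[1]=[0, 5, 6]
Event 10: SEND 1->0: VV[1][1]++ -> VV[1]=[0, 6, 6], msg_vec=[0, 6, 6]; VV[0]=max(VV[0],msg_vec) then VV[0][0]++ -> VV[0]=[3, 6, 6]
Event 4 stamp: [2, 0, 1]
Event 6 stamp: [0, 2, 3]
[2, 0, 1] <= [0, 2, 3]? False. Equal? False. Happens-before: False

Answer: no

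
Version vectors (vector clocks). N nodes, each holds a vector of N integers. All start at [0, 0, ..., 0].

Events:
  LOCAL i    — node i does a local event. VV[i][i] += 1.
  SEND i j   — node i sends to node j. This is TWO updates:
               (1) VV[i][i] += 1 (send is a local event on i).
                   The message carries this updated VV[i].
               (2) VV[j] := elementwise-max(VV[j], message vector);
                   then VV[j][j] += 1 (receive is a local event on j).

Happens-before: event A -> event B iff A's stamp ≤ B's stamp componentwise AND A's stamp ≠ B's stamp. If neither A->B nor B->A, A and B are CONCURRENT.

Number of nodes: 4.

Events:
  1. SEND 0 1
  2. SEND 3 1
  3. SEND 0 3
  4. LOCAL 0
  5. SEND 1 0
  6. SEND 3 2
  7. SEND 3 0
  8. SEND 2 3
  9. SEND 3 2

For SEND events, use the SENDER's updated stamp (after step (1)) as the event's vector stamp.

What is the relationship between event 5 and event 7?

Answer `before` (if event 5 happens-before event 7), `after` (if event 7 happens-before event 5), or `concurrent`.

Answer: concurrent

Derivation:
Initial: VV[0]=[0, 0, 0, 0]
Initial: VV[1]=[0, 0, 0, 0]
Initial: VV[2]=[0, 0, 0, 0]
Initial: VV[3]=[0, 0, 0, 0]
Event 1: SEND 0->1: VV[0][0]++ -> VV[0]=[1, 0, 0, 0], msg_vec=[1, 0, 0, 0]; VV[1]=max(VV[1],msg_vec) then VV[1][1]++ -> VV[1]=[1, 1, 0, 0]
Event 2: SEND 3->1: VV[3][3]++ -> VV[3]=[0, 0, 0, 1], msg_vec=[0, 0, 0, 1]; VV[1]=max(VV[1],msg_vec) then VV[1][1]++ -> VV[1]=[1, 2, 0, 1]
Event 3: SEND 0->3: VV[0][0]++ -> VV[0]=[2, 0, 0, 0], msg_vec=[2, 0, 0, 0]; VV[3]=max(VV[3],msg_vec) then VV[3][3]++ -> VV[3]=[2, 0, 0, 2]
Event 4: LOCAL 0: VV[0][0]++ -> VV[0]=[3, 0, 0, 0]
Event 5: SEND 1->0: VV[1][1]++ -> VV[1]=[1, 3, 0, 1], msg_vec=[1, 3, 0, 1]; VV[0]=max(VV[0],msg_vec) then VV[0][0]++ -> VV[0]=[4, 3, 0, 1]
Event 6: SEND 3->2: VV[3][3]++ -> VV[3]=[2, 0, 0, 3], msg_vec=[2, 0, 0, 3]; VV[2]=max(VV[2],msg_vec) then VV[2][2]++ -> VV[2]=[2, 0, 1, 3]
Event 7: SEND 3->0: VV[3][3]++ -> VV[3]=[2, 0, 0, 4], msg_vec=[2, 0, 0, 4]; VV[0]=max(VV[0],msg_vec) then VV[0][0]++ -> VV[0]=[5, 3, 0, 4]
Event 8: SEND 2->3: VV[2][2]++ -> VV[2]=[2, 0, 2, 3], msg_vec=[2, 0, 2, 3]; VV[3]=max(VV[3],msg_vec) then VV[3][3]++ -> VV[3]=[2, 0, 2, 5]
Event 9: SEND 3->2: VV[3][3]++ -> VV[3]=[2, 0, 2, 6], msg_vec=[2, 0, 2, 6]; VV[2]=max(VV[2],msg_vec) then VV[2][2]++ -> VV[2]=[2, 0, 3, 6]
Event 5 stamp: [1, 3, 0, 1]
Event 7 stamp: [2, 0, 0, 4]
[1, 3, 0, 1] <= [2, 0, 0, 4]? False
[2, 0, 0, 4] <= [1, 3, 0, 1]? False
Relation: concurrent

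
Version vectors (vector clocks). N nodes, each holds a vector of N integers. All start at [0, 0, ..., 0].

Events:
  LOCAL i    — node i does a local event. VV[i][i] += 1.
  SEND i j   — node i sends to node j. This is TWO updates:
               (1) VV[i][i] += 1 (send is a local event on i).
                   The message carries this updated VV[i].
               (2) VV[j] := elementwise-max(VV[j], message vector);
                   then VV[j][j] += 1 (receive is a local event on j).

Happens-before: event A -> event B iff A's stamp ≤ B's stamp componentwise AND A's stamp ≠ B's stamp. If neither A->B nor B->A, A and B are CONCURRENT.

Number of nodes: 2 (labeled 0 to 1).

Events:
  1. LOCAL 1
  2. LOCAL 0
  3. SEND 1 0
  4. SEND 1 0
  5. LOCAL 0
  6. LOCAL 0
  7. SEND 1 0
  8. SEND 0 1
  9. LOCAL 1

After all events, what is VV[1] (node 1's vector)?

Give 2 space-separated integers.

Answer: 7 6

Derivation:
Initial: VV[0]=[0, 0]
Initial: VV[1]=[0, 0]
Event 1: LOCAL 1: VV[1][1]++ -> VV[1]=[0, 1]
Event 2: LOCAL 0: VV[0][0]++ -> VV[0]=[1, 0]
Event 3: SEND 1->0: VV[1][1]++ -> VV[1]=[0, 2], msg_vec=[0, 2]; VV[0]=max(VV[0],msg_vec) then VV[0][0]++ -> VV[0]=[2, 2]
Event 4: SEND 1->0: VV[1][1]++ -> VV[1]=[0, 3], msg_vec=[0, 3]; VV[0]=max(VV[0],msg_vec) then VV[0][0]++ -> VV[0]=[3, 3]
Event 5: LOCAL 0: VV[0][0]++ -> VV[0]=[4, 3]
Event 6: LOCAL 0: VV[0][0]++ -> VV[0]=[5, 3]
Event 7: SEND 1->0: VV[1][1]++ -> VV[1]=[0, 4], msg_vec=[0, 4]; VV[0]=max(VV[0],msg_vec) then VV[0][0]++ -> VV[0]=[6, 4]
Event 8: SEND 0->1: VV[0][0]++ -> VV[0]=[7, 4], msg_vec=[7, 4]; VV[1]=max(VV[1],msg_vec) then VV[1][1]++ -> VV[1]=[7, 5]
Event 9: LOCAL 1: VV[1][1]++ -> VV[1]=[7, 6]
Final vectors: VV[0]=[7, 4]; VV[1]=[7, 6]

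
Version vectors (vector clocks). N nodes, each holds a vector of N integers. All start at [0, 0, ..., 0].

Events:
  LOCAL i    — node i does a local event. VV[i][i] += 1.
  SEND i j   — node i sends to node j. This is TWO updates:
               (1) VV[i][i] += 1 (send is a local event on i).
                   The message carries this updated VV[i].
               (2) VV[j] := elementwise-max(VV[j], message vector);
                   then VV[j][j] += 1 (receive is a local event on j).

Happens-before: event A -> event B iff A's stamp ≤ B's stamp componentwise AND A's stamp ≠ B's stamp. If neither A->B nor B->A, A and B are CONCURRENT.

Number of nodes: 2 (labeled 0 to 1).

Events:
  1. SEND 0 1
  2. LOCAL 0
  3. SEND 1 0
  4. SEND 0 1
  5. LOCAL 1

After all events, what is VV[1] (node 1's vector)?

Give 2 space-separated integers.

Answer: 4 4

Derivation:
Initial: VV[0]=[0, 0]
Initial: VV[1]=[0, 0]
Event 1: SEND 0->1: VV[0][0]++ -> VV[0]=[1, 0], msg_vec=[1, 0]; VV[1]=max(VV[1],msg_vec) then VV[1][1]++ -> VV[1]=[1, 1]
Event 2: LOCAL 0: VV[0][0]++ -> VV[0]=[2, 0]
Event 3: SEND 1->0: VV[1][1]++ -> VV[1]=[1, 2], msg_vec=[1, 2]; VV[0]=max(VV[0],msg_vec) then VV[0][0]++ -> VV[0]=[3, 2]
Event 4: SEND 0->1: VV[0][0]++ -> VV[0]=[4, 2], msg_vec=[4, 2]; VV[1]=max(VV[1],msg_vec) then VV[1][1]++ -> VV[1]=[4, 3]
Event 5: LOCAL 1: VV[1][1]++ -> VV[1]=[4, 4]
Final vectors: VV[0]=[4, 2]; VV[1]=[4, 4]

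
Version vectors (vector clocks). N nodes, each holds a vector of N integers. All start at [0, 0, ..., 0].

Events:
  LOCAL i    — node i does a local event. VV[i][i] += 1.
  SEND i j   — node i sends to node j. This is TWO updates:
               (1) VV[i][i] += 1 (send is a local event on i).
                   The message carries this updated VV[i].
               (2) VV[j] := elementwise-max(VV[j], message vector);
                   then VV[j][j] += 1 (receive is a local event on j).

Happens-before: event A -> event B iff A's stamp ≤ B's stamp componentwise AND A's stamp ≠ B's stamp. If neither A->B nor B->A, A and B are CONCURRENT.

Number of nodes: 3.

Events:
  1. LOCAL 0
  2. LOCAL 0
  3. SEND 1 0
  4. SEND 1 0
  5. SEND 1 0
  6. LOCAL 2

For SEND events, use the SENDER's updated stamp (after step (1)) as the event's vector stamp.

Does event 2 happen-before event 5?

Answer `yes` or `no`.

Initial: VV[0]=[0, 0, 0]
Initial: VV[1]=[0, 0, 0]
Initial: VV[2]=[0, 0, 0]
Event 1: LOCAL 0: VV[0][0]++ -> VV[0]=[1, 0, 0]
Event 2: LOCAL 0: VV[0][0]++ -> VV[0]=[2, 0, 0]
Event 3: SEND 1->0: VV[1][1]++ -> VV[1]=[0, 1, 0], msg_vec=[0, 1, 0]; VV[0]=max(VV[0],msg_vec) then VV[0][0]++ -> VV[0]=[3, 1, 0]
Event 4: SEND 1->0: VV[1][1]++ -> VV[1]=[0, 2, 0], msg_vec=[0, 2, 0]; VV[0]=max(VV[0],msg_vec) then VV[0][0]++ -> VV[0]=[4, 2, 0]
Event 5: SEND 1->0: VV[1][1]++ -> VV[1]=[0, 3, 0], msg_vec=[0, 3, 0]; VV[0]=max(VV[0],msg_vec) then VV[0][0]++ -> VV[0]=[5, 3, 0]
Event 6: LOCAL 2: VV[2][2]++ -> VV[2]=[0, 0, 1]
Event 2 stamp: [2, 0, 0]
Event 5 stamp: [0, 3, 0]
[2, 0, 0] <= [0, 3, 0]? False. Equal? False. Happens-before: False

Answer: no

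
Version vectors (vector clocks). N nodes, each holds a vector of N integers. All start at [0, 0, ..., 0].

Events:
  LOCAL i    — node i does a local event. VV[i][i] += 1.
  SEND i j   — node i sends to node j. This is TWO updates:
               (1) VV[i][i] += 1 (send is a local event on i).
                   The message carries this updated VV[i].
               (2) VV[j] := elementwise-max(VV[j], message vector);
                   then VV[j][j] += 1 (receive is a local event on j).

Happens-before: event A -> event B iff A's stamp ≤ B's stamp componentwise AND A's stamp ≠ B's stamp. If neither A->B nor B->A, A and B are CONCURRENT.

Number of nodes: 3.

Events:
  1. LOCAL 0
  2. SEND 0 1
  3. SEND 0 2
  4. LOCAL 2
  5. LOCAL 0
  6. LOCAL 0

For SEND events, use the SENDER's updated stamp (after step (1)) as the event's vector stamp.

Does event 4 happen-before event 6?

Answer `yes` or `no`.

Initial: VV[0]=[0, 0, 0]
Initial: VV[1]=[0, 0, 0]
Initial: VV[2]=[0, 0, 0]
Event 1: LOCAL 0: VV[0][0]++ -> VV[0]=[1, 0, 0]
Event 2: SEND 0->1: VV[0][0]++ -> VV[0]=[2, 0, 0], msg_vec=[2, 0, 0]; VV[1]=max(VV[1],msg_vec) then VV[1][1]++ -> VV[1]=[2, 1, 0]
Event 3: SEND 0->2: VV[0][0]++ -> VV[0]=[3, 0, 0], msg_vec=[3, 0, 0]; VV[2]=max(VV[2],msg_vec) then VV[2][2]++ -> VV[2]=[3, 0, 1]
Event 4: LOCAL 2: VV[2][2]++ -> VV[2]=[3, 0, 2]
Event 5: LOCAL 0: VV[0][0]++ -> VV[0]=[4, 0, 0]
Event 6: LOCAL 0: VV[0][0]++ -> VV[0]=[5, 0, 0]
Event 4 stamp: [3, 0, 2]
Event 6 stamp: [5, 0, 0]
[3, 0, 2] <= [5, 0, 0]? False. Equal? False. Happens-before: False

Answer: no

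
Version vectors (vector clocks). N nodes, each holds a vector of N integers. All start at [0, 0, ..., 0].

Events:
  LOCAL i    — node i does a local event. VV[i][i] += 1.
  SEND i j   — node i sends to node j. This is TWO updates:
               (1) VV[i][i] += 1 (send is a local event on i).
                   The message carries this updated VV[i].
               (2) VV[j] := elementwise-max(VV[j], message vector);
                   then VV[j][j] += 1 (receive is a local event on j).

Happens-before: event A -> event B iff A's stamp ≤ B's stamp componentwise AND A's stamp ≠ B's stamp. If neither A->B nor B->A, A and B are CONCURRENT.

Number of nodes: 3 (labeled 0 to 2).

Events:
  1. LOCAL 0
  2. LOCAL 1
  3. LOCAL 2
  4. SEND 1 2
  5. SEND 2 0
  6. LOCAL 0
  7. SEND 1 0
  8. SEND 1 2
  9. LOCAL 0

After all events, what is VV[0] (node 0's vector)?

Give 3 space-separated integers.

Answer: 5 3 3

Derivation:
Initial: VV[0]=[0, 0, 0]
Initial: VV[1]=[0, 0, 0]
Initial: VV[2]=[0, 0, 0]
Event 1: LOCAL 0: VV[0][0]++ -> VV[0]=[1, 0, 0]
Event 2: LOCAL 1: VV[1][1]++ -> VV[1]=[0, 1, 0]
Event 3: LOCAL 2: VV[2][2]++ -> VV[2]=[0, 0, 1]
Event 4: SEND 1->2: VV[1][1]++ -> VV[1]=[0, 2, 0], msg_vec=[0, 2, 0]; VV[2]=max(VV[2],msg_vec) then VV[2][2]++ -> VV[2]=[0, 2, 2]
Event 5: SEND 2->0: VV[2][2]++ -> VV[2]=[0, 2, 3], msg_vec=[0, 2, 3]; VV[0]=max(VV[0],msg_vec) then VV[0][0]++ -> VV[0]=[2, 2, 3]
Event 6: LOCAL 0: VV[0][0]++ -> VV[0]=[3, 2, 3]
Event 7: SEND 1->0: VV[1][1]++ -> VV[1]=[0, 3, 0], msg_vec=[0, 3, 0]; VV[0]=max(VV[0],msg_vec) then VV[0][0]++ -> VV[0]=[4, 3, 3]
Event 8: SEND 1->2: VV[1][1]++ -> VV[1]=[0, 4, 0], msg_vec=[0, 4, 0]; VV[2]=max(VV[2],msg_vec) then VV[2][2]++ -> VV[2]=[0, 4, 4]
Event 9: LOCAL 0: VV[0][0]++ -> VV[0]=[5, 3, 3]
Final vectors: VV[0]=[5, 3, 3]; VV[1]=[0, 4, 0]; VV[2]=[0, 4, 4]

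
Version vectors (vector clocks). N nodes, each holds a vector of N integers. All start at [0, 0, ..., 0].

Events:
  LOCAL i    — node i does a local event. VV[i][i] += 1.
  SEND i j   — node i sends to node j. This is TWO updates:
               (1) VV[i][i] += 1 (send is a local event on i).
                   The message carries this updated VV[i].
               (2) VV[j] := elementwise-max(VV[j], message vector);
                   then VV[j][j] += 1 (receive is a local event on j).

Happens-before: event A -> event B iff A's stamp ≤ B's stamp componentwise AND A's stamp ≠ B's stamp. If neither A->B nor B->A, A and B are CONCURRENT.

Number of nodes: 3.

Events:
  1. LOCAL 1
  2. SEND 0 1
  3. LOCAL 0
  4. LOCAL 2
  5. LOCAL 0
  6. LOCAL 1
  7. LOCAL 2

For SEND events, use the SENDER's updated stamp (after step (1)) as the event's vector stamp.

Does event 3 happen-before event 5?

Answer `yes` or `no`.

Initial: VV[0]=[0, 0, 0]
Initial: VV[1]=[0, 0, 0]
Initial: VV[2]=[0, 0, 0]
Event 1: LOCAL 1: VV[1][1]++ -> VV[1]=[0, 1, 0]
Event 2: SEND 0->1: VV[0][0]++ -> VV[0]=[1, 0, 0], msg_vec=[1, 0, 0]; VV[1]=max(VV[1],msg_vec) then VV[1][1]++ -> VV[1]=[1, 2, 0]
Event 3: LOCAL 0: VV[0][0]++ -> VV[0]=[2, 0, 0]
Event 4: LOCAL 2: VV[2][2]++ -> VV[2]=[0, 0, 1]
Event 5: LOCAL 0: VV[0][0]++ -> VV[0]=[3, 0, 0]
Event 6: LOCAL 1: VV[1][1]++ -> VV[1]=[1, 3, 0]
Event 7: LOCAL 2: VV[2][2]++ -> VV[2]=[0, 0, 2]
Event 3 stamp: [2, 0, 0]
Event 5 stamp: [3, 0, 0]
[2, 0, 0] <= [3, 0, 0]? True. Equal? False. Happens-before: True

Answer: yes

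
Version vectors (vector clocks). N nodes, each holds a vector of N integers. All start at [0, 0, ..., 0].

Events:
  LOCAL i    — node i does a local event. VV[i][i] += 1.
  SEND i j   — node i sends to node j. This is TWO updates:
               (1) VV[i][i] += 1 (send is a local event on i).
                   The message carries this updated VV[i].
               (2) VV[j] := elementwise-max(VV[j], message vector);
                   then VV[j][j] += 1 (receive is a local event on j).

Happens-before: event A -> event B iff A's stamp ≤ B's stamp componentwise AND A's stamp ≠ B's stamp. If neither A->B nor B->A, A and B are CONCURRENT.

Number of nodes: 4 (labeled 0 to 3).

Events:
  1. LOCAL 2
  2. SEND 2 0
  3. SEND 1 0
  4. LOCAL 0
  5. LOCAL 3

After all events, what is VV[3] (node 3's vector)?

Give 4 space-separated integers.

Initial: VV[0]=[0, 0, 0, 0]
Initial: VV[1]=[0, 0, 0, 0]
Initial: VV[2]=[0, 0, 0, 0]
Initial: VV[3]=[0, 0, 0, 0]
Event 1: LOCAL 2: VV[2][2]++ -> VV[2]=[0, 0, 1, 0]
Event 2: SEND 2->0: VV[2][2]++ -> VV[2]=[0, 0, 2, 0], msg_vec=[0, 0, 2, 0]; VV[0]=max(VV[0],msg_vec) then VV[0][0]++ -> VV[0]=[1, 0, 2, 0]
Event 3: SEND 1->0: VV[1][1]++ -> VV[1]=[0, 1, 0, 0], msg_vec=[0, 1, 0, 0]; VV[0]=max(VV[0],msg_vec) then VV[0][0]++ -> VV[0]=[2, 1, 2, 0]
Event 4: LOCAL 0: VV[0][0]++ -> VV[0]=[3, 1, 2, 0]
Event 5: LOCAL 3: VV[3][3]++ -> VV[3]=[0, 0, 0, 1]
Final vectors: VV[0]=[3, 1, 2, 0]; VV[1]=[0, 1, 0, 0]; VV[2]=[0, 0, 2, 0]; VV[3]=[0, 0, 0, 1]

Answer: 0 0 0 1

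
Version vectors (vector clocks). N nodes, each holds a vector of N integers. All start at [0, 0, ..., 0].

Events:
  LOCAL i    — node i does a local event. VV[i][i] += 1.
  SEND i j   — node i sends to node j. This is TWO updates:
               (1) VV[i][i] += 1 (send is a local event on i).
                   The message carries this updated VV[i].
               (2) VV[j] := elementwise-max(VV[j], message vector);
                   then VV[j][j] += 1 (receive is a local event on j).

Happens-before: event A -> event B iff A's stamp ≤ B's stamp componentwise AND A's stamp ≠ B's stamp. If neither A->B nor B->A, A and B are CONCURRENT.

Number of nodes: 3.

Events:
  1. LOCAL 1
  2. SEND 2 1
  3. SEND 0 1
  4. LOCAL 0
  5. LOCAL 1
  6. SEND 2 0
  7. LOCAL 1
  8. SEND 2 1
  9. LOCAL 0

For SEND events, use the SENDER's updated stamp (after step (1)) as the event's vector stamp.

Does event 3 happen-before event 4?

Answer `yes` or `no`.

Answer: yes

Derivation:
Initial: VV[0]=[0, 0, 0]
Initial: VV[1]=[0, 0, 0]
Initial: VV[2]=[0, 0, 0]
Event 1: LOCAL 1: VV[1][1]++ -> VV[1]=[0, 1, 0]
Event 2: SEND 2->1: VV[2][2]++ -> VV[2]=[0, 0, 1], msg_vec=[0, 0, 1]; VV[1]=max(VV[1],msg_vec) then VV[1][1]++ -> VV[1]=[0, 2, 1]
Event 3: SEND 0->1: VV[0][0]++ -> VV[0]=[1, 0, 0], msg_vec=[1, 0, 0]; VV[1]=max(VV[1],msg_vec) then VV[1][1]++ -> VV[1]=[1, 3, 1]
Event 4: LOCAL 0: VV[0][0]++ -> VV[0]=[2, 0, 0]
Event 5: LOCAL 1: VV[1][1]++ -> VV[1]=[1, 4, 1]
Event 6: SEND 2->0: VV[2][2]++ -> VV[2]=[0, 0, 2], msg_vec=[0, 0, 2]; VV[0]=max(VV[0],msg_vec) then VV[0][0]++ -> VV[0]=[3, 0, 2]
Event 7: LOCAL 1: VV[1][1]++ -> VV[1]=[1, 5, 1]
Event 8: SEND 2->1: VV[2][2]++ -> VV[2]=[0, 0, 3], msg_vec=[0, 0, 3]; VV[1]=max(VV[1],msg_vec) then VV[1][1]++ -> VV[1]=[1, 6, 3]
Event 9: LOCAL 0: VV[0][0]++ -> VV[0]=[4, 0, 2]
Event 3 stamp: [1, 0, 0]
Event 4 stamp: [2, 0, 0]
[1, 0, 0] <= [2, 0, 0]? True. Equal? False. Happens-before: True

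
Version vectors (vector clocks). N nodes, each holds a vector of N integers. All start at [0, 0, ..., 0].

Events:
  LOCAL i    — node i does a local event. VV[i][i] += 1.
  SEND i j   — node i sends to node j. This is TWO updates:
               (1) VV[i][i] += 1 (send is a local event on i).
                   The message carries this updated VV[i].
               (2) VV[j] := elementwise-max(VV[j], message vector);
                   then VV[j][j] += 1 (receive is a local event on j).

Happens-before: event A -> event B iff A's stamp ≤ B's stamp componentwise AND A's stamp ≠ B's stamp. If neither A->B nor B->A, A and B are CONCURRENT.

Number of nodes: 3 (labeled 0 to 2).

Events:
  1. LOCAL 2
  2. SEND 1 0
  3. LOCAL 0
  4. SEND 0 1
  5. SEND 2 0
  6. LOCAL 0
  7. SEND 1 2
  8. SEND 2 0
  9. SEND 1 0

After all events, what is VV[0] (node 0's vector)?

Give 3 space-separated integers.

Answer: 7 4 4

Derivation:
Initial: VV[0]=[0, 0, 0]
Initial: VV[1]=[0, 0, 0]
Initial: VV[2]=[0, 0, 0]
Event 1: LOCAL 2: VV[2][2]++ -> VV[2]=[0, 0, 1]
Event 2: SEND 1->0: VV[1][1]++ -> VV[1]=[0, 1, 0], msg_vec=[0, 1, 0]; VV[0]=max(VV[0],msg_vec) then VV[0][0]++ -> VV[0]=[1, 1, 0]
Event 3: LOCAL 0: VV[0][0]++ -> VV[0]=[2, 1, 0]
Event 4: SEND 0->1: VV[0][0]++ -> VV[0]=[3, 1, 0], msg_vec=[3, 1, 0]; VV[1]=max(VV[1],msg_vec) then VV[1][1]++ -> VV[1]=[3, 2, 0]
Event 5: SEND 2->0: VV[2][2]++ -> VV[2]=[0, 0, 2], msg_vec=[0, 0, 2]; VV[0]=max(VV[0],msg_vec) then VV[0][0]++ -> VV[0]=[4, 1, 2]
Event 6: LOCAL 0: VV[0][0]++ -> VV[0]=[5, 1, 2]
Event 7: SEND 1->2: VV[1][1]++ -> VV[1]=[3, 3, 0], msg_vec=[3, 3, 0]; VV[2]=max(VV[2],msg_vec) then VV[2][2]++ -> VV[2]=[3, 3, 3]
Event 8: SEND 2->0: VV[2][2]++ -> VV[2]=[3, 3, 4], msg_vec=[3, 3, 4]; VV[0]=max(VV[0],msg_vec) then VV[0][0]++ -> VV[0]=[6, 3, 4]
Event 9: SEND 1->0: VV[1][1]++ -> VV[1]=[3, 4, 0], msg_vec=[3, 4, 0]; VV[0]=max(VV[0],msg_vec) then VV[0][0]++ -> VV[0]=[7, 4, 4]
Final vectors: VV[0]=[7, 4, 4]; VV[1]=[3, 4, 0]; VV[2]=[3, 3, 4]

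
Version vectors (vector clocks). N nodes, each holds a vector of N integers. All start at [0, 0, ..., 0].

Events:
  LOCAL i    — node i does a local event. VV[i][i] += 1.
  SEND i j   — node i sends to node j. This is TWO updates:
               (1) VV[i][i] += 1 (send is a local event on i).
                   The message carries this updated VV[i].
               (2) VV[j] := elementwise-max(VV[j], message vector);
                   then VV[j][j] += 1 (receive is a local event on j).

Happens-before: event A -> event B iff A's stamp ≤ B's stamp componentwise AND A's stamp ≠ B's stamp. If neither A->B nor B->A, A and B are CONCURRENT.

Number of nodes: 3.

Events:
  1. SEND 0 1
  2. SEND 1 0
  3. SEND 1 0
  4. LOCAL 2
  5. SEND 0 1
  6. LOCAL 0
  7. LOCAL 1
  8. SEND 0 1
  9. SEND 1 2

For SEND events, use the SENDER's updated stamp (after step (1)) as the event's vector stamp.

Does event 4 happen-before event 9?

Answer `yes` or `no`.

Answer: no

Derivation:
Initial: VV[0]=[0, 0, 0]
Initial: VV[1]=[0, 0, 0]
Initial: VV[2]=[0, 0, 0]
Event 1: SEND 0->1: VV[0][0]++ -> VV[0]=[1, 0, 0], msg_vec=[1, 0, 0]; VV[1]=max(VV[1],msg_vec) then VV[1][1]++ -> VV[1]=[1, 1, 0]
Event 2: SEND 1->0: VV[1][1]++ -> VV[1]=[1, 2, 0], msg_vec=[1, 2, 0]; VV[0]=max(VV[0],msg_vec) then VV[0][0]++ -> VV[0]=[2, 2, 0]
Event 3: SEND 1->0: VV[1][1]++ -> VV[1]=[1, 3, 0], msg_vec=[1, 3, 0]; VV[0]=max(VV[0],msg_vec) then VV[0][0]++ -> VV[0]=[3, 3, 0]
Event 4: LOCAL 2: VV[2][2]++ -> VV[2]=[0, 0, 1]
Event 5: SEND 0->1: VV[0][0]++ -> VV[0]=[4, 3, 0], msg_vec=[4, 3, 0]; VV[1]=max(VV[1],msg_vec) then VV[1][1]++ -> VV[1]=[4, 4, 0]
Event 6: LOCAL 0: VV[0][0]++ -> VV[0]=[5, 3, 0]
Event 7: LOCAL 1: VV[1][1]++ -> VV[1]=[4, 5, 0]
Event 8: SEND 0->1: VV[0][0]++ -> VV[0]=[6, 3, 0], msg_vec=[6, 3, 0]; VV[1]=max(VV[1],msg_vec) then VV[1][1]++ -> VV[1]=[6, 6, 0]
Event 9: SEND 1->2: VV[1][1]++ -> VV[1]=[6, 7, 0], msg_vec=[6, 7, 0]; VV[2]=max(VV[2],msg_vec) then VV[2][2]++ -> VV[2]=[6, 7, 2]
Event 4 stamp: [0, 0, 1]
Event 9 stamp: [6, 7, 0]
[0, 0, 1] <= [6, 7, 0]? False. Equal? False. Happens-before: False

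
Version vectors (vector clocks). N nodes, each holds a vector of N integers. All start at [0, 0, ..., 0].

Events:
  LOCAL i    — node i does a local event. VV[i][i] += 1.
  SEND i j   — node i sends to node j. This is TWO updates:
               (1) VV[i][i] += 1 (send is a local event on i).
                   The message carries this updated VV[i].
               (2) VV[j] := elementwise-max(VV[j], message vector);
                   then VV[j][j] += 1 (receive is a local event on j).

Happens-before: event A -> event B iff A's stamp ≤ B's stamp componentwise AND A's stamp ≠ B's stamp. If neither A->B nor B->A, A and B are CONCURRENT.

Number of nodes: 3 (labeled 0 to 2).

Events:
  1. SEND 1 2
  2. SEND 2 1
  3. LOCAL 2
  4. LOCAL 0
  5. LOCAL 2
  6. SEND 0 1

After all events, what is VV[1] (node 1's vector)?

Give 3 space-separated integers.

Answer: 2 3 2

Derivation:
Initial: VV[0]=[0, 0, 0]
Initial: VV[1]=[0, 0, 0]
Initial: VV[2]=[0, 0, 0]
Event 1: SEND 1->2: VV[1][1]++ -> VV[1]=[0, 1, 0], msg_vec=[0, 1, 0]; VV[2]=max(VV[2],msg_vec) then VV[2][2]++ -> VV[2]=[0, 1, 1]
Event 2: SEND 2->1: VV[2][2]++ -> VV[2]=[0, 1, 2], msg_vec=[0, 1, 2]; VV[1]=max(VV[1],msg_vec) then VV[1][1]++ -> VV[1]=[0, 2, 2]
Event 3: LOCAL 2: VV[2][2]++ -> VV[2]=[0, 1, 3]
Event 4: LOCAL 0: VV[0][0]++ -> VV[0]=[1, 0, 0]
Event 5: LOCAL 2: VV[2][2]++ -> VV[2]=[0, 1, 4]
Event 6: SEND 0->1: VV[0][0]++ -> VV[0]=[2, 0, 0], msg_vec=[2, 0, 0]; VV[1]=max(VV[1],msg_vec) then VV[1][1]++ -> VV[1]=[2, 3, 2]
Final vectors: VV[0]=[2, 0, 0]; VV[1]=[2, 3, 2]; VV[2]=[0, 1, 4]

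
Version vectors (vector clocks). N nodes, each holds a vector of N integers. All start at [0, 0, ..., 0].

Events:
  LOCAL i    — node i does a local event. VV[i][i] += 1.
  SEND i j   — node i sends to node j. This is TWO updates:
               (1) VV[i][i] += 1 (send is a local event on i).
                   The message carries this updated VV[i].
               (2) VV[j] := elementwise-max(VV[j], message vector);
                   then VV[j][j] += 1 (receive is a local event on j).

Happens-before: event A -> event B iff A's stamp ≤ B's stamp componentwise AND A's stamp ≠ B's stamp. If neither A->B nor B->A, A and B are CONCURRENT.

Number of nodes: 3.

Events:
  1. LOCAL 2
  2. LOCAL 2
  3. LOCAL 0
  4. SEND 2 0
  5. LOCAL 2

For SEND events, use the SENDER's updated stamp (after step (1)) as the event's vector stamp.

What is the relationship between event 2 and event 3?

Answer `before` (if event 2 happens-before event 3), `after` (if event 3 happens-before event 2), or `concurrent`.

Answer: concurrent

Derivation:
Initial: VV[0]=[0, 0, 0]
Initial: VV[1]=[0, 0, 0]
Initial: VV[2]=[0, 0, 0]
Event 1: LOCAL 2: VV[2][2]++ -> VV[2]=[0, 0, 1]
Event 2: LOCAL 2: VV[2][2]++ -> VV[2]=[0, 0, 2]
Event 3: LOCAL 0: VV[0][0]++ -> VV[0]=[1, 0, 0]
Event 4: SEND 2->0: VV[2][2]++ -> VV[2]=[0, 0, 3], msg_vec=[0, 0, 3]; VV[0]=max(VV[0],msg_vec) then VV[0][0]++ -> VV[0]=[2, 0, 3]
Event 5: LOCAL 2: VV[2][2]++ -> VV[2]=[0, 0, 4]
Event 2 stamp: [0, 0, 2]
Event 3 stamp: [1, 0, 0]
[0, 0, 2] <= [1, 0, 0]? False
[1, 0, 0] <= [0, 0, 2]? False
Relation: concurrent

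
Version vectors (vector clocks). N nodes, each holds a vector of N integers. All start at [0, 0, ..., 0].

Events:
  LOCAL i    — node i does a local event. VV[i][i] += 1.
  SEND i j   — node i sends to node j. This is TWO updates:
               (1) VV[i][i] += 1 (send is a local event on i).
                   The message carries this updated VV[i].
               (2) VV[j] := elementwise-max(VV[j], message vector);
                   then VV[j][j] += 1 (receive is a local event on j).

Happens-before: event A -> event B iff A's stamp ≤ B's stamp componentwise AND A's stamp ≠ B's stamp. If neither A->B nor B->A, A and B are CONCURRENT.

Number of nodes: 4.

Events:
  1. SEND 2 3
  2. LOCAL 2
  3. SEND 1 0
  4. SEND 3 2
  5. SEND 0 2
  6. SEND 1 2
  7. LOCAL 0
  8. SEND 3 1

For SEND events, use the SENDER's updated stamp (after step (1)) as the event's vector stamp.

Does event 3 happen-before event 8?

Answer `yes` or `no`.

Initial: VV[0]=[0, 0, 0, 0]
Initial: VV[1]=[0, 0, 0, 0]
Initial: VV[2]=[0, 0, 0, 0]
Initial: VV[3]=[0, 0, 0, 0]
Event 1: SEND 2->3: VV[2][2]++ -> VV[2]=[0, 0, 1, 0], msg_vec=[0, 0, 1, 0]; VV[3]=max(VV[3],msg_vec) then VV[3][3]++ -> VV[3]=[0, 0, 1, 1]
Event 2: LOCAL 2: VV[2][2]++ -> VV[2]=[0, 0, 2, 0]
Event 3: SEND 1->0: VV[1][1]++ -> VV[1]=[0, 1, 0, 0], msg_vec=[0, 1, 0, 0]; VV[0]=max(VV[0],msg_vec) then VV[0][0]++ -> VV[0]=[1, 1, 0, 0]
Event 4: SEND 3->2: VV[3][3]++ -> VV[3]=[0, 0, 1, 2], msg_vec=[0, 0, 1, 2]; VV[2]=max(VV[2],msg_vec) then VV[2][2]++ -> VV[2]=[0, 0, 3, 2]
Event 5: SEND 0->2: VV[0][0]++ -> VV[0]=[2, 1, 0, 0], msg_vec=[2, 1, 0, 0]; VV[2]=max(VV[2],msg_vec) then VV[2][2]++ -> VV[2]=[2, 1, 4, 2]
Event 6: SEND 1->2: VV[1][1]++ -> VV[1]=[0, 2, 0, 0], msg_vec=[0, 2, 0, 0]; VV[2]=max(VV[2],msg_vec) then VV[2][2]++ -> VV[2]=[2, 2, 5, 2]
Event 7: LOCAL 0: VV[0][0]++ -> VV[0]=[3, 1, 0, 0]
Event 8: SEND 3->1: VV[3][3]++ -> VV[3]=[0, 0, 1, 3], msg_vec=[0, 0, 1, 3]; VV[1]=max(VV[1],msg_vec) then VV[1][1]++ -> VV[1]=[0, 3, 1, 3]
Event 3 stamp: [0, 1, 0, 0]
Event 8 stamp: [0, 0, 1, 3]
[0, 1, 0, 0] <= [0, 0, 1, 3]? False. Equal? False. Happens-before: False

Answer: no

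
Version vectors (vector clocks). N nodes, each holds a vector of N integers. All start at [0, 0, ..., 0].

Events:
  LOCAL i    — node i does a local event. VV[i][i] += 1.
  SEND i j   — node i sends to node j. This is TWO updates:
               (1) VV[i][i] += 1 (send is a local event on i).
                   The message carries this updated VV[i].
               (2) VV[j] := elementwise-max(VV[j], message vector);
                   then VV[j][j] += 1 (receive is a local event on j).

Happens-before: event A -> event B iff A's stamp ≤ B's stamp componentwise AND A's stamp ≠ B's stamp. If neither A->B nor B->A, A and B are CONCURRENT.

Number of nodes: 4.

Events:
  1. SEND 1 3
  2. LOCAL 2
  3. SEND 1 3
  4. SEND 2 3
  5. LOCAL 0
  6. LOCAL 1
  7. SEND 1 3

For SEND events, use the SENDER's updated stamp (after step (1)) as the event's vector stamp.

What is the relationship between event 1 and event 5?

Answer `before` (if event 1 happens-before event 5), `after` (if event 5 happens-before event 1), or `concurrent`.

Answer: concurrent

Derivation:
Initial: VV[0]=[0, 0, 0, 0]
Initial: VV[1]=[0, 0, 0, 0]
Initial: VV[2]=[0, 0, 0, 0]
Initial: VV[3]=[0, 0, 0, 0]
Event 1: SEND 1->3: VV[1][1]++ -> VV[1]=[0, 1, 0, 0], msg_vec=[0, 1, 0, 0]; VV[3]=max(VV[3],msg_vec) then VV[3][3]++ -> VV[3]=[0, 1, 0, 1]
Event 2: LOCAL 2: VV[2][2]++ -> VV[2]=[0, 0, 1, 0]
Event 3: SEND 1->3: VV[1][1]++ -> VV[1]=[0, 2, 0, 0], msg_vec=[0, 2, 0, 0]; VV[3]=max(VV[3],msg_vec) then VV[3][3]++ -> VV[3]=[0, 2, 0, 2]
Event 4: SEND 2->3: VV[2][2]++ -> VV[2]=[0, 0, 2, 0], msg_vec=[0, 0, 2, 0]; VV[3]=max(VV[3],msg_vec) then VV[3][3]++ -> VV[3]=[0, 2, 2, 3]
Event 5: LOCAL 0: VV[0][0]++ -> VV[0]=[1, 0, 0, 0]
Event 6: LOCAL 1: VV[1][1]++ -> VV[1]=[0, 3, 0, 0]
Event 7: SEND 1->3: VV[1][1]++ -> VV[1]=[0, 4, 0, 0], msg_vec=[0, 4, 0, 0]; VV[3]=max(VV[3],msg_vec) then VV[3][3]++ -> VV[3]=[0, 4, 2, 4]
Event 1 stamp: [0, 1, 0, 0]
Event 5 stamp: [1, 0, 0, 0]
[0, 1, 0, 0] <= [1, 0, 0, 0]? False
[1, 0, 0, 0] <= [0, 1, 0, 0]? False
Relation: concurrent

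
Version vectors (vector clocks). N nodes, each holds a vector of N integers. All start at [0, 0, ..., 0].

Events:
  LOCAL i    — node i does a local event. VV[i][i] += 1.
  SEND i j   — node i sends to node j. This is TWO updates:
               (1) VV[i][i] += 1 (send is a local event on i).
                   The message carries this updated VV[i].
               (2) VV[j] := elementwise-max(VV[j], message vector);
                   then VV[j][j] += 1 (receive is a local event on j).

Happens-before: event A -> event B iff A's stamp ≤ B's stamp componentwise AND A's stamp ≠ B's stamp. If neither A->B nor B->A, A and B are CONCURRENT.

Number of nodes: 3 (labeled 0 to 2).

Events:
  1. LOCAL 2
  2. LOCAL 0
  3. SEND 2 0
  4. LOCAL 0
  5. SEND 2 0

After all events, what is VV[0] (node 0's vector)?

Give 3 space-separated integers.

Initial: VV[0]=[0, 0, 0]
Initial: VV[1]=[0, 0, 0]
Initial: VV[2]=[0, 0, 0]
Event 1: LOCAL 2: VV[2][2]++ -> VV[2]=[0, 0, 1]
Event 2: LOCAL 0: VV[0][0]++ -> VV[0]=[1, 0, 0]
Event 3: SEND 2->0: VV[2][2]++ -> VV[2]=[0, 0, 2], msg_vec=[0, 0, 2]; VV[0]=max(VV[0],msg_vec) then VV[0][0]++ -> VV[0]=[2, 0, 2]
Event 4: LOCAL 0: VV[0][0]++ -> VV[0]=[3, 0, 2]
Event 5: SEND 2->0: VV[2][2]++ -> VV[2]=[0, 0, 3], msg_vec=[0, 0, 3]; VV[0]=max(VV[0],msg_vec) then VV[0][0]++ -> VV[0]=[4, 0, 3]
Final vectors: VV[0]=[4, 0, 3]; VV[1]=[0, 0, 0]; VV[2]=[0, 0, 3]

Answer: 4 0 3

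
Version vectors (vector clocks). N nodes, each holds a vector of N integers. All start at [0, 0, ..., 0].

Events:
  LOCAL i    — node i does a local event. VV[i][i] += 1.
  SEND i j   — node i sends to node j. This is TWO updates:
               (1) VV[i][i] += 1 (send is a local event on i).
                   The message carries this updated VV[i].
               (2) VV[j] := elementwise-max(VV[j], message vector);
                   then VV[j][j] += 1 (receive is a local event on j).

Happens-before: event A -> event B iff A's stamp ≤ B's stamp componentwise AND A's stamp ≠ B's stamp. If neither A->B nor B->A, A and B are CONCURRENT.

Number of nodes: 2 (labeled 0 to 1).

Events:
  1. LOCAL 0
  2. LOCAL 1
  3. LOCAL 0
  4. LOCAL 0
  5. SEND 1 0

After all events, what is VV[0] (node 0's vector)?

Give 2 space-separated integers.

Answer: 4 2

Derivation:
Initial: VV[0]=[0, 0]
Initial: VV[1]=[0, 0]
Event 1: LOCAL 0: VV[0][0]++ -> VV[0]=[1, 0]
Event 2: LOCAL 1: VV[1][1]++ -> VV[1]=[0, 1]
Event 3: LOCAL 0: VV[0][0]++ -> VV[0]=[2, 0]
Event 4: LOCAL 0: VV[0][0]++ -> VV[0]=[3, 0]
Event 5: SEND 1->0: VV[1][1]++ -> VV[1]=[0, 2], msg_vec=[0, 2]; VV[0]=max(VV[0],msg_vec) then VV[0][0]++ -> VV[0]=[4, 2]
Final vectors: VV[0]=[4, 2]; VV[1]=[0, 2]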